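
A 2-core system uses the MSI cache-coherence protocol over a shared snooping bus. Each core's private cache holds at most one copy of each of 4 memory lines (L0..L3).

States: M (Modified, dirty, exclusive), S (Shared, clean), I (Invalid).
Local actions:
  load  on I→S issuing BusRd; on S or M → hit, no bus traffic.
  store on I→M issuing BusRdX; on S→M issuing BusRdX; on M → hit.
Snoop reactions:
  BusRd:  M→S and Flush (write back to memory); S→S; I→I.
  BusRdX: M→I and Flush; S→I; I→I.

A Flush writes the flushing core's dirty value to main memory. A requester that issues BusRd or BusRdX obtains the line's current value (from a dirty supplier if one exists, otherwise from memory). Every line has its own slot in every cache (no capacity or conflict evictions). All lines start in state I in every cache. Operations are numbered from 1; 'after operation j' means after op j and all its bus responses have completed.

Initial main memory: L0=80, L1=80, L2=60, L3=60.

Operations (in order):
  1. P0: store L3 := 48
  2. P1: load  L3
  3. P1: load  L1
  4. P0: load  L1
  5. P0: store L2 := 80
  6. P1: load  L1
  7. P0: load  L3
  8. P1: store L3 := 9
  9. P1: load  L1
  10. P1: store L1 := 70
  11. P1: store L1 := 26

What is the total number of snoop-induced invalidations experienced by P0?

invalidations = 2

step 1: P0: store L3 := 48  ⟶  MI  (L3)  txn=BusRdX  M[L3]=60
step 2: P1: load  L3  ⟶  SS  (L3)  txn=BusRd+Flush  M[L3]=48
step 3: P1: load  L1  ⟶  IS  (L1)  txn=BusRd  M[L1]=80
step 4: P0: load  L1  ⟶  SS  (L1)  txn=BusRd  M[L1]=80
step 5: P0: store L2 := 80  ⟶  MI  (L2)  txn=BusRdX  M[L2]=60
step 6: P1: load  L1  ⟶  SS  (L1)  txn=∅  M[L1]=80
step 7: P0: load  L3  ⟶  SS  (L3)  txn=∅  M[L3]=48
step 8: P1: store L3 := 9  ⟶  IM  (L3)  txn=BusRdX  M[L3]=48
step 9: P1: load  L1  ⟶  SS  (L1)  txn=∅  M[L1]=80
step 10: P1: store L1 := 70  ⟶  IM  (L1)  txn=BusRdX  M[L1]=80
step 11: P1: store L1 := 26  ⟶  IM  (L1)  txn=∅  M[L1]=80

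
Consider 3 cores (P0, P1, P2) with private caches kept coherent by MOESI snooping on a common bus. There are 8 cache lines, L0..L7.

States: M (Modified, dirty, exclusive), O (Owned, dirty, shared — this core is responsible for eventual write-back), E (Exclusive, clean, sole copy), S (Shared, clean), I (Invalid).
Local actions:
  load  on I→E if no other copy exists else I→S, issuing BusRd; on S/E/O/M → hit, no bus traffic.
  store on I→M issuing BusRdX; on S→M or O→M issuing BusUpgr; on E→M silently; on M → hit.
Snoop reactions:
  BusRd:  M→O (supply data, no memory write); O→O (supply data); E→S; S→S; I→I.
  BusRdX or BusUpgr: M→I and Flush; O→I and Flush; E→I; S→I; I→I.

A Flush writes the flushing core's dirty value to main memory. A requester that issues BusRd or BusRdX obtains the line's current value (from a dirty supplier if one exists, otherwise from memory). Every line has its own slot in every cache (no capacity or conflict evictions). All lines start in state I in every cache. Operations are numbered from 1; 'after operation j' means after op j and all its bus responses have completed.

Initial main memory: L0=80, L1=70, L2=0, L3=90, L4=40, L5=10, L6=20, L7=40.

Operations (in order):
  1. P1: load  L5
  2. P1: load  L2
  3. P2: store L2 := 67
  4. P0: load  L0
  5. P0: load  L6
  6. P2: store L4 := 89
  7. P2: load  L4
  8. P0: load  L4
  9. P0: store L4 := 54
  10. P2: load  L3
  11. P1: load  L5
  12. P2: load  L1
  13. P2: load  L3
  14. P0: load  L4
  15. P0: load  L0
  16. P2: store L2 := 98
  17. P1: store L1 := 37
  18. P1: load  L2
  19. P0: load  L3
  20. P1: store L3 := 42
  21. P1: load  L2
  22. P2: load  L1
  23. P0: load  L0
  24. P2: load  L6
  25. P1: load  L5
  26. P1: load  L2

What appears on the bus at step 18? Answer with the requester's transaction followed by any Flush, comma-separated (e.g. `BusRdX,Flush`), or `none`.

bus = BusRd

[1] P1: load  L5 | P0:I, P1:E(10), P2:I | bus: BusRd
[2] P1: load  L2 | P0:I, P1:E(0), P2:I | bus: BusRd
[3] P2: store L2 := 67 | P0:I, P1:I, P2:M(67) | bus: BusRdX
[4] P0: load  L0 | P0:E(80), P1:I, P2:I | bus: BusRd
[5] P0: load  L6 | P0:E(20), P1:I, P2:I | bus: BusRd
[6] P2: store L4 := 89 | P0:I, P1:I, P2:M(89) | bus: BusRdX
[7] P2: load  L4 | P0:I, P1:I, P2:M(89) | bus: none
[8] P0: load  L4 | P0:S(89), P1:I, P2:O(89) | bus: BusRd
[9] P0: store L4 := 54 | P0:M(54), P1:I, P2:I | bus: BusUpgr,Flush
[10] P2: load  L3 | P0:I, P1:I, P2:E(90) | bus: BusRd
[11] P1: load  L5 | P0:I, P1:E(10), P2:I | bus: none
[12] P2: load  L1 | P0:I, P1:I, P2:E(70) | bus: BusRd
[13] P2: load  L3 | P0:I, P1:I, P2:E(90) | bus: none
[14] P0: load  L4 | P0:M(54), P1:I, P2:I | bus: none
[15] P0: load  L0 | P0:E(80), P1:I, P2:I | bus: none
[16] P2: store L2 := 98 | P0:I, P1:I, P2:M(98) | bus: none
[17] P1: store L1 := 37 | P0:I, P1:M(37), P2:I | bus: BusRdX
[18] P1: load  L2 | P0:I, P1:S(98), P2:O(98) | bus: BusRd
[19] P0: load  L3 | P0:S(90), P1:I, P2:S(90) | bus: BusRd
[20] P1: store L3 := 42 | P0:I, P1:M(42), P2:I | bus: BusRdX
[21] P1: load  L2 | P0:I, P1:S(98), P2:O(98) | bus: none
[22] P2: load  L1 | P0:I, P1:O(37), P2:S(37) | bus: BusRd
[23] P0: load  L0 | P0:E(80), P1:I, P2:I | bus: none
[24] P2: load  L6 | P0:S(20), P1:I, P2:S(20) | bus: BusRd
[25] P1: load  L5 | P0:I, P1:E(10), P2:I | bus: none
[26] P1: load  L2 | P0:I, P1:S(98), P2:O(98) | bus: none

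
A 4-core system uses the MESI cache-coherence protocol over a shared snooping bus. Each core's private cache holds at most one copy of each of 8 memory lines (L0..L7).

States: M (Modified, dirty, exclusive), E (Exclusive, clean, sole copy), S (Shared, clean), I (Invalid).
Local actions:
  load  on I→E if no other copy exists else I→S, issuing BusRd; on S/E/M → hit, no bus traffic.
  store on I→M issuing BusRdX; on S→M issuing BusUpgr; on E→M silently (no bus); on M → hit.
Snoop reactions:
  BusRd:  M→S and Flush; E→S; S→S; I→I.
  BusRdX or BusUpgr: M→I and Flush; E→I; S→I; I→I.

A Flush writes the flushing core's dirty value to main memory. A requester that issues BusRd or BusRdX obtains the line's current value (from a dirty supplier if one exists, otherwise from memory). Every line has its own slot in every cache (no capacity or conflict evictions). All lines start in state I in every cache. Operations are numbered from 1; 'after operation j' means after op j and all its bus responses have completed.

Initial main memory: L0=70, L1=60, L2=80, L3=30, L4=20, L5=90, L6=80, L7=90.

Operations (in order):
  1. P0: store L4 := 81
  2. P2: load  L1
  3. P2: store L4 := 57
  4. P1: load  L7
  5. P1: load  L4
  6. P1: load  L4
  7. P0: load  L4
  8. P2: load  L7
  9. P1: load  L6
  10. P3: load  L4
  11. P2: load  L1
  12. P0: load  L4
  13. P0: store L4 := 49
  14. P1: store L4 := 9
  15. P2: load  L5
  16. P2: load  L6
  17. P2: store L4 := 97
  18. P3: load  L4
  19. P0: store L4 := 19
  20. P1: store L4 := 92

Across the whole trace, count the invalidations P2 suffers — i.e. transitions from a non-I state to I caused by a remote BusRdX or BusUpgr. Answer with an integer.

invalidations = 2

  op1 P0: store L4 := 81 → M/I/I/I on L4; bus BusRdX; mem=20
  op2 P2: load  L1 → I/I/E/I on L1; bus BusRd; mem=60
  op3 P2: store L4 := 57 → I/I/M/I on L4; bus BusRdX Flush; mem=81
  op4 P1: load  L7 → I/E/I/I on L7; bus BusRd; mem=90
  op5 P1: load  L4 → I/S/S/I on L4; bus BusRd Flush; mem=57
  op6 P1: load  L4 → I/S/S/I on L4; bus (none); mem=57
  op7 P0: load  L4 → S/S/S/I on L4; bus BusRd; mem=57
  op8 P2: load  L7 → I/S/S/I on L7; bus BusRd; mem=90
  op9 P1: load  L6 → I/E/I/I on L6; bus BusRd; mem=80
  op10 P3: load  L4 → S/S/S/S on L4; bus BusRd; mem=57
  op11 P2: load  L1 → I/I/E/I on L1; bus (none); mem=60
  op12 P0: load  L4 → S/S/S/S on L4; bus (none); mem=57
  op13 P0: store L4 := 49 → M/I/I/I on L4; bus BusUpgr; mem=57
  op14 P1: store L4 := 9 → I/M/I/I on L4; bus BusRdX Flush; mem=49
  op15 P2: load  L5 → I/I/E/I on L5; bus BusRd; mem=90
  op16 P2: load  L6 → I/S/S/I on L6; bus BusRd; mem=80
  op17 P2: store L4 := 97 → I/I/M/I on L4; bus BusRdX Flush; mem=9
  op18 P3: load  L4 → I/I/S/S on L4; bus BusRd Flush; mem=97
  op19 P0: store L4 := 19 → M/I/I/I on L4; bus BusRdX; mem=97
  op20 P1: store L4 := 92 → I/M/I/I on L4; bus BusRdX Flush; mem=19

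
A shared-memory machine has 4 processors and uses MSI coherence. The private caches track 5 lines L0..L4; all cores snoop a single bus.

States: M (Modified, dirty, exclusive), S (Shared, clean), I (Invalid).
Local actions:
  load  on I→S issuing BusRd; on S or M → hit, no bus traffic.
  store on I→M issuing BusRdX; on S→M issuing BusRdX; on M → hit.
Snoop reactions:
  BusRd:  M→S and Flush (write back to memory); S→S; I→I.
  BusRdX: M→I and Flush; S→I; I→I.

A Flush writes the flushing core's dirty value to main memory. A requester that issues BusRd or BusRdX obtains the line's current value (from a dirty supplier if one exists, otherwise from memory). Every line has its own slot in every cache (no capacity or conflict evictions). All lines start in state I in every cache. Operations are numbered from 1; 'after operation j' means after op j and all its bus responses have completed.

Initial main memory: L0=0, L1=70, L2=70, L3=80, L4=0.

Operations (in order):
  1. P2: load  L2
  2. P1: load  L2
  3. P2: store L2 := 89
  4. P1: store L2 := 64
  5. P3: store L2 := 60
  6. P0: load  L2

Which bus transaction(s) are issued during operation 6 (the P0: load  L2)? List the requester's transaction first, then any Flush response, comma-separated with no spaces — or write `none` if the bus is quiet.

bus = BusRd,Flush

1. P2: load  L2  bus=[BusRd]  L2: P0=I P1=I P2=S P3=I  mem[L2]=70
2. P1: load  L2  bus=[BusRd]  L2: P0=I P1=S P2=S P3=I  mem[L2]=70
3. P2: store L2 := 89  bus=[BusRdX]  L2: P0=I P1=I P2=M P3=I  mem[L2]=70
4. P1: store L2 := 64  bus=[BusRdX,Flush]  L2: P0=I P1=M P2=I P3=I  mem[L2]=89
5. P3: store L2 := 60  bus=[BusRdX,Flush]  L2: P0=I P1=I P2=I P3=M  mem[L2]=64
6. P0: load  L2  bus=[BusRd,Flush]  L2: P0=S P1=I P2=I P3=S  mem[L2]=60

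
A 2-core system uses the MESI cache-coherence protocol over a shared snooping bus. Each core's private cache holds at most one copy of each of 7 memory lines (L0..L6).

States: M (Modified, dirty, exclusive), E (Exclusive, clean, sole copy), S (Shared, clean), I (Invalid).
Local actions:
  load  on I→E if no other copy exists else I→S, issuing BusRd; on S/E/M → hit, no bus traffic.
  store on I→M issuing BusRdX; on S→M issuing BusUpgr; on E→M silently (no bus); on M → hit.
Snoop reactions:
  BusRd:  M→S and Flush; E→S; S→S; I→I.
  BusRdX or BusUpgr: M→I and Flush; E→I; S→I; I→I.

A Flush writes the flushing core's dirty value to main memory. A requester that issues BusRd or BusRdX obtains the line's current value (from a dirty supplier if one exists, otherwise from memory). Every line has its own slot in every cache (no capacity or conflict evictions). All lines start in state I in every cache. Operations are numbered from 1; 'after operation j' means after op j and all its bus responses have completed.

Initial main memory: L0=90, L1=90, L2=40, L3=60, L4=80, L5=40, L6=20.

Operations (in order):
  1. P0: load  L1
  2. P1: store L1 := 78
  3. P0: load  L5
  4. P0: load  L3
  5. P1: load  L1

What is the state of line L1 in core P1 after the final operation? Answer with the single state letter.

state = M

1. P0: load  L1  bus=[BusRd]  L1: P0=E P1=I  mem[L1]=90
2. P1: store L1 := 78  bus=[BusRdX]  L1: P0=I P1=M  mem[L1]=90
3. P0: load  L5  bus=[BusRd]  L5: P0=E P1=I  mem[L5]=40
4. P0: load  L3  bus=[BusRd]  L3: P0=E P1=I  mem[L3]=60
5. P1: load  L1  bus=[-]  L1: P0=I P1=M  mem[L1]=90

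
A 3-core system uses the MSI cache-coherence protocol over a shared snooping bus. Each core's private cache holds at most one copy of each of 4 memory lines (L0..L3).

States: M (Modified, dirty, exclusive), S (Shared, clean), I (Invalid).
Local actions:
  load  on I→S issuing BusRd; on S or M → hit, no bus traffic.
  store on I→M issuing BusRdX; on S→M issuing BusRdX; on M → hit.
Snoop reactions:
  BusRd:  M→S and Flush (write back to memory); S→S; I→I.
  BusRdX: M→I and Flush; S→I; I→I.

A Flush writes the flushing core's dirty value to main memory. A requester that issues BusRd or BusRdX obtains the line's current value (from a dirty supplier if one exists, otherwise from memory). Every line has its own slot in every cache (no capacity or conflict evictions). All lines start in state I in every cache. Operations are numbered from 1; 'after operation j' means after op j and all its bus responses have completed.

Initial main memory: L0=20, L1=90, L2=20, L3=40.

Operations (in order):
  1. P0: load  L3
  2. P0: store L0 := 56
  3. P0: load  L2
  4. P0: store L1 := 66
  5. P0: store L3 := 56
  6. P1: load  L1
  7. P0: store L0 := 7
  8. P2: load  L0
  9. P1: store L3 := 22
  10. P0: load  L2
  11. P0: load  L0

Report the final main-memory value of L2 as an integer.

1. P0: load  L3  bus=[BusRd]  L3: P0=S P1=I P2=I  mem[L3]=40
2. P0: store L0 := 56  bus=[BusRdX]  L0: P0=M P1=I P2=I  mem[L0]=20
3. P0: load  L2  bus=[BusRd]  L2: P0=S P1=I P2=I  mem[L2]=20
4. P0: store L1 := 66  bus=[BusRdX]  L1: P0=M P1=I P2=I  mem[L1]=90
5. P0: store L3 := 56  bus=[BusRdX]  L3: P0=M P1=I P2=I  mem[L3]=40
6. P1: load  L1  bus=[BusRd,Flush]  L1: P0=S P1=S P2=I  mem[L1]=66
7. P0: store L0 := 7  bus=[-]  L0: P0=M P1=I P2=I  mem[L0]=20
8. P2: load  L0  bus=[BusRd,Flush]  L0: P0=S P1=I P2=S  mem[L0]=7
9. P1: store L3 := 22  bus=[BusRdX,Flush]  L3: P0=I P1=M P2=I  mem[L3]=56
10. P0: load  L2  bus=[-]  L2: P0=S P1=I P2=I  mem[L2]=20
11. P0: load  L0  bus=[-]  L0: P0=S P1=I P2=S  mem[L0]=7

memory[L2] = 20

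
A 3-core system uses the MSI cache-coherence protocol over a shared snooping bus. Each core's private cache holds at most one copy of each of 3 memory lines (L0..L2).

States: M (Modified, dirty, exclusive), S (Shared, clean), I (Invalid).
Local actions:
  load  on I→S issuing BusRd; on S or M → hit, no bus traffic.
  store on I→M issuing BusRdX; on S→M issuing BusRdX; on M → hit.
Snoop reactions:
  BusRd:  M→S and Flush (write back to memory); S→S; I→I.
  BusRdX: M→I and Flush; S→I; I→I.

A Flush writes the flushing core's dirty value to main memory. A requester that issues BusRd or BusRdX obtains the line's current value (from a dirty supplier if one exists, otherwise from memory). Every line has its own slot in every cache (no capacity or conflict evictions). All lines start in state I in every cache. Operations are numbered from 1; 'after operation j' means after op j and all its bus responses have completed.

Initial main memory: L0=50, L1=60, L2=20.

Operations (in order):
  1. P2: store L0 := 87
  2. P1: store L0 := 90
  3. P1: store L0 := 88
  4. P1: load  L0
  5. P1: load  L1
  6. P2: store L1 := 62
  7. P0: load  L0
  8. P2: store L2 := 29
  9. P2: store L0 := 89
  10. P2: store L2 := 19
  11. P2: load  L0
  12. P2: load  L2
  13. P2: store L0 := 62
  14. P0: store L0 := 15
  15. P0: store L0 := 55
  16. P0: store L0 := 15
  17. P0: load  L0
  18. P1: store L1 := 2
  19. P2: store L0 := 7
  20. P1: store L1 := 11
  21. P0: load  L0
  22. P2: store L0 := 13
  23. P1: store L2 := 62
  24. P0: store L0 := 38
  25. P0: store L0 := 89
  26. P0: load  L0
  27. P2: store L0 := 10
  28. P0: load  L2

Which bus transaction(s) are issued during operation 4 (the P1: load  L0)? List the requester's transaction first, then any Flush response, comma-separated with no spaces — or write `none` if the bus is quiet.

step 1: P2: store L0 := 87  ⟶  IIM  (L0)  txn=BusRdX  M[L0]=50
step 2: P1: store L0 := 90  ⟶  IMI  (L0)  txn=BusRdX+Flush  M[L0]=87
step 3: P1: store L0 := 88  ⟶  IMI  (L0)  txn=∅  M[L0]=87
step 4: P1: load  L0  ⟶  IMI  (L0)  txn=∅  M[L0]=87
step 5: P1: load  L1  ⟶  ISI  (L1)  txn=BusRd  M[L1]=60
step 6: P2: store L1 := 62  ⟶  IIM  (L1)  txn=BusRdX  M[L1]=60
step 7: P0: load  L0  ⟶  SSI  (L0)  txn=BusRd+Flush  M[L0]=88
step 8: P2: store L2 := 29  ⟶  IIM  (L2)  txn=BusRdX  M[L2]=20
step 9: P2: store L0 := 89  ⟶  IIM  (L0)  txn=BusRdX  M[L0]=88
step 10: P2: store L2 := 19  ⟶  IIM  (L2)  txn=∅  M[L2]=20
step 11: P2: load  L0  ⟶  IIM  (L0)  txn=∅  M[L0]=88
step 12: P2: load  L2  ⟶  IIM  (L2)  txn=∅  M[L2]=20
step 13: P2: store L0 := 62  ⟶  IIM  (L0)  txn=∅  M[L0]=88
step 14: P0: store L0 := 15  ⟶  MII  (L0)  txn=BusRdX+Flush  M[L0]=62
step 15: P0: store L0 := 55  ⟶  MII  (L0)  txn=∅  M[L0]=62
step 16: P0: store L0 := 15  ⟶  MII  (L0)  txn=∅  M[L0]=62
step 17: P0: load  L0  ⟶  MII  (L0)  txn=∅  M[L0]=62
step 18: P1: store L1 := 2  ⟶  IMI  (L1)  txn=BusRdX+Flush  M[L1]=62
step 19: P2: store L0 := 7  ⟶  IIM  (L0)  txn=BusRdX+Flush  M[L0]=15
step 20: P1: store L1 := 11  ⟶  IMI  (L1)  txn=∅  M[L1]=62
step 21: P0: load  L0  ⟶  SIS  (L0)  txn=BusRd+Flush  M[L0]=7
step 22: P2: store L0 := 13  ⟶  IIM  (L0)  txn=BusRdX  M[L0]=7
step 23: P1: store L2 := 62  ⟶  IMI  (L2)  txn=BusRdX+Flush  M[L2]=19
step 24: P0: store L0 := 38  ⟶  MII  (L0)  txn=BusRdX+Flush  M[L0]=13
step 25: P0: store L0 := 89  ⟶  MII  (L0)  txn=∅  M[L0]=13
step 26: P0: load  L0  ⟶  MII  (L0)  txn=∅  M[L0]=13
step 27: P2: store L0 := 10  ⟶  IIM  (L0)  txn=BusRdX+Flush  M[L0]=89
step 28: P0: load  L2  ⟶  SSI  (L2)  txn=BusRd+Flush  M[L2]=62

bus = none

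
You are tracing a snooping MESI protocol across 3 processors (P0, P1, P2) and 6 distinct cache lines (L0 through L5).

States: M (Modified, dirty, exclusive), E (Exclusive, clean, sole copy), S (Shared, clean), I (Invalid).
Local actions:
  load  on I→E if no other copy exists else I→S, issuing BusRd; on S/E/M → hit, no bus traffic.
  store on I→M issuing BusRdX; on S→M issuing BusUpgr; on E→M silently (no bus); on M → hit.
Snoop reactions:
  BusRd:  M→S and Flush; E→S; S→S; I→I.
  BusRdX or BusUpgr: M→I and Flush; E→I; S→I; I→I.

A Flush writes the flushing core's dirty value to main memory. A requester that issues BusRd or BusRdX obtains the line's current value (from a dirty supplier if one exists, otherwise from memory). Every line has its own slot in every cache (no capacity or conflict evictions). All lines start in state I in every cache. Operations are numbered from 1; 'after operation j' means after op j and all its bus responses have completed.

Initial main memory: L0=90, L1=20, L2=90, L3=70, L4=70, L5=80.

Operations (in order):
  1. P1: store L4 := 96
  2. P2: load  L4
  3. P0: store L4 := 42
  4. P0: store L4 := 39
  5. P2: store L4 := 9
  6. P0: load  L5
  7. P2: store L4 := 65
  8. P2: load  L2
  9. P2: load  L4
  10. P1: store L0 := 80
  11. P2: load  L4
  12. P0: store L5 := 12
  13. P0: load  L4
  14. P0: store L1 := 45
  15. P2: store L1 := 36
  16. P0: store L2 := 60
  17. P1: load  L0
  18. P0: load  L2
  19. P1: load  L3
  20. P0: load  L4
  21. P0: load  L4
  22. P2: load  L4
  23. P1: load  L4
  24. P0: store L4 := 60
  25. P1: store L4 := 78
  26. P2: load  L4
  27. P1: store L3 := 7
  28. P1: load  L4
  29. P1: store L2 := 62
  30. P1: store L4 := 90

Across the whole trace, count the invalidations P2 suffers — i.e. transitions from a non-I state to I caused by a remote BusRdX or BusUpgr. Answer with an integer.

1. P1: store L4 := 96  bus=[BusRdX]  L4: P0=I P1=M P2=I  mem[L4]=70
2. P2: load  L4  bus=[BusRd,Flush]  L4: P0=I P1=S P2=S  mem[L4]=96
3. P0: store L4 := 42  bus=[BusRdX]  L4: P0=M P1=I P2=I  mem[L4]=96
4. P0: store L4 := 39  bus=[-]  L4: P0=M P1=I P2=I  mem[L4]=96
5. P2: store L4 := 9  bus=[BusRdX,Flush]  L4: P0=I P1=I P2=M  mem[L4]=39
6. P0: load  L5  bus=[BusRd]  L5: P0=E P1=I P2=I  mem[L5]=80
7. P2: store L4 := 65  bus=[-]  L4: P0=I P1=I P2=M  mem[L4]=39
8. P2: load  L2  bus=[BusRd]  L2: P0=I P1=I P2=E  mem[L2]=90
9. P2: load  L4  bus=[-]  L4: P0=I P1=I P2=M  mem[L4]=39
10. P1: store L0 := 80  bus=[BusRdX]  L0: P0=I P1=M P2=I  mem[L0]=90
11. P2: load  L4  bus=[-]  L4: P0=I P1=I P2=M  mem[L4]=39
12. P0: store L5 := 12  bus=[-]  L5: P0=M P1=I P2=I  mem[L5]=80
13. P0: load  L4  bus=[BusRd,Flush]  L4: P0=S P1=I P2=S  mem[L4]=65
14. P0: store L1 := 45  bus=[BusRdX]  L1: P0=M P1=I P2=I  mem[L1]=20
15. P2: store L1 := 36  bus=[BusRdX,Flush]  L1: P0=I P1=I P2=M  mem[L1]=45
16. P0: store L2 := 60  bus=[BusRdX]  L2: P0=M P1=I P2=I  mem[L2]=90
17. P1: load  L0  bus=[-]  L0: P0=I P1=M P2=I  mem[L0]=90
18. P0: load  L2  bus=[-]  L2: P0=M P1=I P2=I  mem[L2]=90
19. P1: load  L3  bus=[BusRd]  L3: P0=I P1=E P2=I  mem[L3]=70
20. P0: load  L4  bus=[-]  L4: P0=S P1=I P2=S  mem[L4]=65
21. P0: load  L4  bus=[-]  L4: P0=S P1=I P2=S  mem[L4]=65
22. P2: load  L4  bus=[-]  L4: P0=S P1=I P2=S  mem[L4]=65
23. P1: load  L4  bus=[BusRd]  L4: P0=S P1=S P2=S  mem[L4]=65
24. P0: store L4 := 60  bus=[BusUpgr]  L4: P0=M P1=I P2=I  mem[L4]=65
25. P1: store L4 := 78  bus=[BusRdX,Flush]  L4: P0=I P1=M P2=I  mem[L4]=60
26. P2: load  L4  bus=[BusRd,Flush]  L4: P0=I P1=S P2=S  mem[L4]=78
27. P1: store L3 := 7  bus=[-]  L3: P0=I P1=M P2=I  mem[L3]=70
28. P1: load  L4  bus=[-]  L4: P0=I P1=S P2=S  mem[L4]=78
29. P1: store L2 := 62  bus=[BusRdX,Flush]  L2: P0=I P1=M P2=I  mem[L2]=60
30. P1: store L4 := 90  bus=[BusUpgr]  L4: P0=I P1=M P2=I  mem[L4]=78

invalidations = 4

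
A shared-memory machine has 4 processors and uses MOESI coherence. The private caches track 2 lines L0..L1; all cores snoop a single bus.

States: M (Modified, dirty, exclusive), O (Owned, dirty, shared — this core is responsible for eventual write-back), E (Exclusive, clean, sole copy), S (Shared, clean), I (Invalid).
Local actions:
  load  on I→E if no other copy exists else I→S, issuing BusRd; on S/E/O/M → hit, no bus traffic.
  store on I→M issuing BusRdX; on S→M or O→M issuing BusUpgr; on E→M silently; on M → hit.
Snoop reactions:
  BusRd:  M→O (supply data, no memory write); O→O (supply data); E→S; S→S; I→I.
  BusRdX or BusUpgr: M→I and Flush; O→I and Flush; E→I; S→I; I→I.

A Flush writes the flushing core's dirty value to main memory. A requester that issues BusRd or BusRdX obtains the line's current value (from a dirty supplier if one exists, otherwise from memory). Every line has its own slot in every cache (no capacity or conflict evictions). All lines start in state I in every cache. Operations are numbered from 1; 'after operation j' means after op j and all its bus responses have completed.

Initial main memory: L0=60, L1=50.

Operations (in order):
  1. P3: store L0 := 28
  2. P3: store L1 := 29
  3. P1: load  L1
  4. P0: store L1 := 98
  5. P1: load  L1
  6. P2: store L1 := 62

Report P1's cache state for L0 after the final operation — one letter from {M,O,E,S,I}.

1. P3: store L0 := 28  bus=[BusRdX]  L0: P0=I P1=I P2=I P3=M  mem[L0]=60
2. P3: store L1 := 29  bus=[BusRdX]  L1: P0=I P1=I P2=I P3=M  mem[L1]=50
3. P1: load  L1  bus=[BusRd]  L1: P0=I P1=S P2=I P3=O  mem[L1]=50
4. P0: store L1 := 98  bus=[BusRdX,Flush]  L1: P0=M P1=I P2=I P3=I  mem[L1]=29
5. P1: load  L1  bus=[BusRd]  L1: P0=O P1=S P2=I P3=I  mem[L1]=29
6. P2: store L1 := 62  bus=[BusRdX,Flush]  L1: P0=I P1=I P2=M P3=I  mem[L1]=98

state = I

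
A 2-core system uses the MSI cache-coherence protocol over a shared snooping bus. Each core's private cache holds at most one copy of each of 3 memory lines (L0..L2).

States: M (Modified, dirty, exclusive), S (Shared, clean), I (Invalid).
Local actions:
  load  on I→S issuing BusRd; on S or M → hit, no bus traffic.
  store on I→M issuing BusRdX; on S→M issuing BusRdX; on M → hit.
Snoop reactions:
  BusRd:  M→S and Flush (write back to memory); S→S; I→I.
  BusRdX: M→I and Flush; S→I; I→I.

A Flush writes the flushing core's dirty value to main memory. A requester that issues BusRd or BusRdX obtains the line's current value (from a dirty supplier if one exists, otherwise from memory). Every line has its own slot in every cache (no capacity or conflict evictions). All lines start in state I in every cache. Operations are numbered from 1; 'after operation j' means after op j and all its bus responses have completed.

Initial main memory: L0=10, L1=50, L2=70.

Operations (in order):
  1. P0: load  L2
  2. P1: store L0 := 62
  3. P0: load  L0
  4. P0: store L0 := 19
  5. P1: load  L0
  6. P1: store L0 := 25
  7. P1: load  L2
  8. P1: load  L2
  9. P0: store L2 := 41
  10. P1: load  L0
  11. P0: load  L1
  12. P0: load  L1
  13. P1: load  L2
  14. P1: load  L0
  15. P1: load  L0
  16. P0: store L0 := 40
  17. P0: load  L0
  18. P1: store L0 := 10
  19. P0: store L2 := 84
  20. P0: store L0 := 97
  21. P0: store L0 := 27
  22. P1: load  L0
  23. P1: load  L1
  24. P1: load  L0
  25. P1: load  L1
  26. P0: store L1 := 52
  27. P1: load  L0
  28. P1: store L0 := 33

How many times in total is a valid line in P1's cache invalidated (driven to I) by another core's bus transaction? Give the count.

  op1 P0: load  L2 → S/I on L2; bus BusRd; mem=70
  op2 P1: store L0 := 62 → I/M on L0; bus BusRdX; mem=10
  op3 P0: load  L0 → S/S on L0; bus BusRd Flush; mem=62
  op4 P0: store L0 := 19 → M/I on L0; bus BusRdX; mem=62
  op5 P1: load  L0 → S/S on L0; bus BusRd Flush; mem=19
  op6 P1: store L0 := 25 → I/M on L0; bus BusRdX; mem=19
  op7 P1: load  L2 → S/S on L2; bus BusRd; mem=70
  op8 P1: load  L2 → S/S on L2; bus (none); mem=70
  op9 P0: store L2 := 41 → M/I on L2; bus BusRdX; mem=70
  op10 P1: load  L0 → I/M on L0; bus (none); mem=19
  op11 P0: load  L1 → S/I on L1; bus BusRd; mem=50
  op12 P0: load  L1 → S/I on L1; bus (none); mem=50
  op13 P1: load  L2 → S/S on L2; bus BusRd Flush; mem=41
  op14 P1: load  L0 → I/M on L0; bus (none); mem=19
  op15 P1: load  L0 → I/M on L0; bus (none); mem=19
  op16 P0: store L0 := 40 → M/I on L0; bus BusRdX Flush; mem=25
  op17 P0: load  L0 → M/I on L0; bus (none); mem=25
  op18 P1: store L0 := 10 → I/M on L0; bus BusRdX Flush; mem=40
  op19 P0: store L2 := 84 → M/I on L2; bus BusRdX; mem=41
  op20 P0: store L0 := 97 → M/I on L0; bus BusRdX Flush; mem=10
  op21 P0: store L0 := 27 → M/I on L0; bus (none); mem=10
  op22 P1: load  L0 → S/S on L0; bus BusRd Flush; mem=27
  op23 P1: load  L1 → S/S on L1; bus BusRd; mem=50
  op24 P1: load  L0 → S/S on L0; bus (none); mem=27
  op25 P1: load  L1 → S/S on L1; bus (none); mem=50
  op26 P0: store L1 := 52 → M/I on L1; bus BusRdX; mem=50
  op27 P1: load  L0 → S/S on L0; bus (none); mem=27
  op28 P1: store L0 := 33 → I/M on L0; bus BusRdX; mem=27

invalidations = 6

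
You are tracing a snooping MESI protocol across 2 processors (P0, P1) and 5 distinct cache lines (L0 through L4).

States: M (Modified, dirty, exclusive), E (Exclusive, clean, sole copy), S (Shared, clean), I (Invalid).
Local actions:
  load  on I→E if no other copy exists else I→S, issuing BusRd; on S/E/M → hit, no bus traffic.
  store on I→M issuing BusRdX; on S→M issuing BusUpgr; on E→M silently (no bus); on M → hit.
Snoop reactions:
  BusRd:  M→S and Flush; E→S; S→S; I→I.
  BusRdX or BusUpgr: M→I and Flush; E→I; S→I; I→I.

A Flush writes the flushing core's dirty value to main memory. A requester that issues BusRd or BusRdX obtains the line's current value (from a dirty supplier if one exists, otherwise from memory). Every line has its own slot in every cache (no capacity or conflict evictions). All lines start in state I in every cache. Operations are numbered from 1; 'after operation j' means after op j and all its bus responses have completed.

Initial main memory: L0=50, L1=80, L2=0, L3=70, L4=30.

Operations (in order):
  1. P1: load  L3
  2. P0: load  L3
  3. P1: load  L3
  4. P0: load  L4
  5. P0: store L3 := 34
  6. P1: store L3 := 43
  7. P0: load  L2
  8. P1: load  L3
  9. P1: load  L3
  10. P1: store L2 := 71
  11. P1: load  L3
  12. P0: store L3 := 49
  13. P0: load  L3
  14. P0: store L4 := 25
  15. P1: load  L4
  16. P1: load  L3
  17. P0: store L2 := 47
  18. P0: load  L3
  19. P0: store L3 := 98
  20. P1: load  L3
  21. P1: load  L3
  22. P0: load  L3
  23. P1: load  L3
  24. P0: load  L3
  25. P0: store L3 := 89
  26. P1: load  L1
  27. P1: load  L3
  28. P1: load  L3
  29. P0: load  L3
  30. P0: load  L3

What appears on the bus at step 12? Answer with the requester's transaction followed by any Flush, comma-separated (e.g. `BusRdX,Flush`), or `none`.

bus = BusRdX,Flush

[1] P1: load  L3 | P0:I, P1:E(70) | bus: BusRd
[2] P0: load  L3 | P0:S(70), P1:S(70) | bus: BusRd
[3] P1: load  L3 | P0:S(70), P1:S(70) | bus: none
[4] P0: load  L4 | P0:E(30), P1:I | bus: BusRd
[5] P0: store L3 := 34 | P0:M(34), P1:I | bus: BusUpgr
[6] P1: store L3 := 43 | P0:I, P1:M(43) | bus: BusRdX,Flush
[7] P0: load  L2 | P0:E(0), P1:I | bus: BusRd
[8] P1: load  L3 | P0:I, P1:M(43) | bus: none
[9] P1: load  L3 | P0:I, P1:M(43) | bus: none
[10] P1: store L2 := 71 | P0:I, P1:M(71) | bus: BusRdX
[11] P1: load  L3 | P0:I, P1:M(43) | bus: none
[12] P0: store L3 := 49 | P0:M(49), P1:I | bus: BusRdX,Flush
[13] P0: load  L3 | P0:M(49), P1:I | bus: none
[14] P0: store L4 := 25 | P0:M(25), P1:I | bus: none
[15] P1: load  L4 | P0:S(25), P1:S(25) | bus: BusRd,Flush
[16] P1: load  L3 | P0:S(49), P1:S(49) | bus: BusRd,Flush
[17] P0: store L2 := 47 | P0:M(47), P1:I | bus: BusRdX,Flush
[18] P0: load  L3 | P0:S(49), P1:S(49) | bus: none
[19] P0: store L3 := 98 | P0:M(98), P1:I | bus: BusUpgr
[20] P1: load  L3 | P0:S(98), P1:S(98) | bus: BusRd,Flush
[21] P1: load  L3 | P0:S(98), P1:S(98) | bus: none
[22] P0: load  L3 | P0:S(98), P1:S(98) | bus: none
[23] P1: load  L3 | P0:S(98), P1:S(98) | bus: none
[24] P0: load  L3 | P0:S(98), P1:S(98) | bus: none
[25] P0: store L3 := 89 | P0:M(89), P1:I | bus: BusUpgr
[26] P1: load  L1 | P0:I, P1:E(80) | bus: BusRd
[27] P1: load  L3 | P0:S(89), P1:S(89) | bus: BusRd,Flush
[28] P1: load  L3 | P0:S(89), P1:S(89) | bus: none
[29] P0: load  L3 | P0:S(89), P1:S(89) | bus: none
[30] P0: load  L3 | P0:S(89), P1:S(89) | bus: none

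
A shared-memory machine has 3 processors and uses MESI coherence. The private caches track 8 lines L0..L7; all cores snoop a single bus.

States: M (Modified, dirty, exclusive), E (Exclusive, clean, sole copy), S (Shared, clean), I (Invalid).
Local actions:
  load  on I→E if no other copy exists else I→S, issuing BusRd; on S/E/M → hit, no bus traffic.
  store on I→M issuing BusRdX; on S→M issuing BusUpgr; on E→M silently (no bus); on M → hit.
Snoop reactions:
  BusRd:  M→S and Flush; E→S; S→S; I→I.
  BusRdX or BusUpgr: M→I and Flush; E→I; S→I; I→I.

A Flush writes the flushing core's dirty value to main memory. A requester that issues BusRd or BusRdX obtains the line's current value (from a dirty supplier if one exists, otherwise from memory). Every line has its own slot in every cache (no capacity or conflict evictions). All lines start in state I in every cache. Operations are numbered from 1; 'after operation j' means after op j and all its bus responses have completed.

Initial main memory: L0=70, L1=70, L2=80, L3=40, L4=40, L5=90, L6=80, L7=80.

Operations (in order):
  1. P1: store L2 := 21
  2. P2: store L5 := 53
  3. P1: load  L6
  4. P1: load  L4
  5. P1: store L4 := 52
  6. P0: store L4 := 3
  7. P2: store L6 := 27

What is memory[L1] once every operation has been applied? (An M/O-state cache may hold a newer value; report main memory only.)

memory[L1] = 70

1. P1: store L2 := 21  bus=[BusRdX]  L2: P0=I P1=M P2=I  mem[L2]=80
2. P2: store L5 := 53  bus=[BusRdX]  L5: P0=I P1=I P2=M  mem[L5]=90
3. P1: load  L6  bus=[BusRd]  L6: P0=I P1=E P2=I  mem[L6]=80
4. P1: load  L4  bus=[BusRd]  L4: P0=I P1=E P2=I  mem[L4]=40
5. P1: store L4 := 52  bus=[-]  L4: P0=I P1=M P2=I  mem[L4]=40
6. P0: store L4 := 3  bus=[BusRdX,Flush]  L4: P0=M P1=I P2=I  mem[L4]=52
7. P2: store L6 := 27  bus=[BusRdX]  L6: P0=I P1=I P2=M  mem[L6]=80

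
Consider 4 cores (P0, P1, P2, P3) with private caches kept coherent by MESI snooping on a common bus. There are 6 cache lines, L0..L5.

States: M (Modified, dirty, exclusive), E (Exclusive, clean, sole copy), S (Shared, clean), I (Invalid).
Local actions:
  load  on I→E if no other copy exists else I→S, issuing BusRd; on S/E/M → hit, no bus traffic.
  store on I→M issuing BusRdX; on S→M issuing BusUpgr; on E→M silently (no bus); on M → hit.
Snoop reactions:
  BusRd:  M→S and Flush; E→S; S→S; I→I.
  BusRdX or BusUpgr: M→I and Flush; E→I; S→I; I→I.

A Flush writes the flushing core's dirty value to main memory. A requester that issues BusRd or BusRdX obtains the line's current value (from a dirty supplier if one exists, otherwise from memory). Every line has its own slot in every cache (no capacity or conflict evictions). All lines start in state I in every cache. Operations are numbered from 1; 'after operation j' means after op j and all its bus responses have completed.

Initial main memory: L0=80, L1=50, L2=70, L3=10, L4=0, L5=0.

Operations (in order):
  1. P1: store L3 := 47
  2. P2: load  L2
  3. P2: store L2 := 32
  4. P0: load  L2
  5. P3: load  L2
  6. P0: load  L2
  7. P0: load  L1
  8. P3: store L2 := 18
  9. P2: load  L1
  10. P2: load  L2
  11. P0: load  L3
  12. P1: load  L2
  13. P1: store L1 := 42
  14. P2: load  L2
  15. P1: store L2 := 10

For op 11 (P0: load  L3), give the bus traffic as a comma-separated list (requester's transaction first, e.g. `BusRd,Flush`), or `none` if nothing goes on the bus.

  op1 P1: store L3 := 47 → I/M/I/I on L3; bus BusRdX; mem=10
  op2 P2: load  L2 → I/I/E/I on L2; bus BusRd; mem=70
  op3 P2: store L2 := 32 → I/I/M/I on L2; bus (none); mem=70
  op4 P0: load  L2 → S/I/S/I on L2; bus BusRd Flush; mem=32
  op5 P3: load  L2 → S/I/S/S on L2; bus BusRd; mem=32
  op6 P0: load  L2 → S/I/S/S on L2; bus (none); mem=32
  op7 P0: load  L1 → E/I/I/I on L1; bus BusRd; mem=50
  op8 P3: store L2 := 18 → I/I/I/M on L2; bus BusUpgr; mem=32
  op9 P2: load  L1 → S/I/S/I on L1; bus BusRd; mem=50
  op10 P2: load  L2 → I/I/S/S on L2; bus BusRd Flush; mem=18
  op11 P0: load  L3 → S/S/I/I on L3; bus BusRd Flush; mem=47
  op12 P1: load  L2 → I/S/S/S on L2; bus BusRd; mem=18
  op13 P1: store L1 := 42 → I/M/I/I on L1; bus BusRdX; mem=50
  op14 P2: load  L2 → I/S/S/S on L2; bus (none); mem=18
  op15 P1: store L2 := 10 → I/M/I/I on L2; bus BusUpgr; mem=18

bus = BusRd,Flush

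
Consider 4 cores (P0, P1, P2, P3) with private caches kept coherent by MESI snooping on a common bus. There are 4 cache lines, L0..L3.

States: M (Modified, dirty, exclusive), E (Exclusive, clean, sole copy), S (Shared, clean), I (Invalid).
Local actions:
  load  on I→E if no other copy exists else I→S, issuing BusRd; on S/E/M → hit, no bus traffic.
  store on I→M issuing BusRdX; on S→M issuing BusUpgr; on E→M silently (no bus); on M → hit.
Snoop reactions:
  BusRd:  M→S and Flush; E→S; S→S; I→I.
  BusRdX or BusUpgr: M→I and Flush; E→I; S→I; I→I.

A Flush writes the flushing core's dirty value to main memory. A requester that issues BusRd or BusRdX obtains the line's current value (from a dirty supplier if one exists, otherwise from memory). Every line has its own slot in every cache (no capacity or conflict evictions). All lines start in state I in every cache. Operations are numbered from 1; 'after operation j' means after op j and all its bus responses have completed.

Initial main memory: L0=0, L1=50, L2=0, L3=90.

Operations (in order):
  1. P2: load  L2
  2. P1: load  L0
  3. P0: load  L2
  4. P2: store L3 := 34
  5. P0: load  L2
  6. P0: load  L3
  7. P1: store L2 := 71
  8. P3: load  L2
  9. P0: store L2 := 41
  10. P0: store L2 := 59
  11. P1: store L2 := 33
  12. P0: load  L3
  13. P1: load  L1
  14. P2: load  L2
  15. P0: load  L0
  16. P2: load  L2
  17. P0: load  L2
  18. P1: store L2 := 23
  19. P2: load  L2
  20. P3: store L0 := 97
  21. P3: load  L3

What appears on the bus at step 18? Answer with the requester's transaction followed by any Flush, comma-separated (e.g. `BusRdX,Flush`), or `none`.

1. P2: load  L2  bus=[BusRd]  L2: P0=I P1=I P2=E P3=I  mem[L2]=0
2. P1: load  L0  bus=[BusRd]  L0: P0=I P1=E P2=I P3=I  mem[L0]=0
3. P0: load  L2  bus=[BusRd]  L2: P0=S P1=I P2=S P3=I  mem[L2]=0
4. P2: store L3 := 34  bus=[BusRdX]  L3: P0=I P1=I P2=M P3=I  mem[L3]=90
5. P0: load  L2  bus=[-]  L2: P0=S P1=I P2=S P3=I  mem[L2]=0
6. P0: load  L3  bus=[BusRd,Flush]  L3: P0=S P1=I P2=S P3=I  mem[L3]=34
7. P1: store L2 := 71  bus=[BusRdX]  L2: P0=I P1=M P2=I P3=I  mem[L2]=0
8. P3: load  L2  bus=[BusRd,Flush]  L2: P0=I P1=S P2=I P3=S  mem[L2]=71
9. P0: store L2 := 41  bus=[BusRdX]  L2: P0=M P1=I P2=I P3=I  mem[L2]=71
10. P0: store L2 := 59  bus=[-]  L2: P0=M P1=I P2=I P3=I  mem[L2]=71
11. P1: store L2 := 33  bus=[BusRdX,Flush]  L2: P0=I P1=M P2=I P3=I  mem[L2]=59
12. P0: load  L3  bus=[-]  L3: P0=S P1=I P2=S P3=I  mem[L3]=34
13. P1: load  L1  bus=[BusRd]  L1: P0=I P1=E P2=I P3=I  mem[L1]=50
14. P2: load  L2  bus=[BusRd,Flush]  L2: P0=I P1=S P2=S P3=I  mem[L2]=33
15. P0: load  L0  bus=[BusRd]  L0: P0=S P1=S P2=I P3=I  mem[L0]=0
16. P2: load  L2  bus=[-]  L2: P0=I P1=S P2=S P3=I  mem[L2]=33
17. P0: load  L2  bus=[BusRd]  L2: P0=S P1=S P2=S P3=I  mem[L2]=33
18. P1: store L2 := 23  bus=[BusUpgr]  L2: P0=I P1=M P2=I P3=I  mem[L2]=33
19. P2: load  L2  bus=[BusRd,Flush]  L2: P0=I P1=S P2=S P3=I  mem[L2]=23
20. P3: store L0 := 97  bus=[BusRdX]  L0: P0=I P1=I P2=I P3=M  mem[L0]=0
21. P3: load  L3  bus=[BusRd]  L3: P0=S P1=I P2=S P3=S  mem[L3]=34

bus = BusUpgr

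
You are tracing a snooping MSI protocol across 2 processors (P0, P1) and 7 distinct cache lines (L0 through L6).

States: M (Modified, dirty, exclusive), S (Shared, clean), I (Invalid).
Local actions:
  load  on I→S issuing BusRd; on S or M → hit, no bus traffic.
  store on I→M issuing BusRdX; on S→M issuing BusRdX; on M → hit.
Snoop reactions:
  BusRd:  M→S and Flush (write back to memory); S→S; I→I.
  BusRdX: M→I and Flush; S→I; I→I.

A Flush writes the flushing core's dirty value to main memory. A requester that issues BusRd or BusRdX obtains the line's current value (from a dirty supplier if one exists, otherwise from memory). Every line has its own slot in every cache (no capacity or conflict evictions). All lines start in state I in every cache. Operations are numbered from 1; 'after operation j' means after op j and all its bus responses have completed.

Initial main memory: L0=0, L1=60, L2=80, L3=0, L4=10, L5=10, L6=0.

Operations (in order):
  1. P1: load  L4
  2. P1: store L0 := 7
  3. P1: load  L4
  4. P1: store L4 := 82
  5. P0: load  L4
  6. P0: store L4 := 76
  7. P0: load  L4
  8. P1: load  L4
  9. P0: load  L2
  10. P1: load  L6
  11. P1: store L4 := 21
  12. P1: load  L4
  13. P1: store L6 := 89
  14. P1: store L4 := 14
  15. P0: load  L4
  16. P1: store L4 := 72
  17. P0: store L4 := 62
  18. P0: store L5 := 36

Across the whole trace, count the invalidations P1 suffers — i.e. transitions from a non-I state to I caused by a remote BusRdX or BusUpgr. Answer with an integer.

invalidations = 2

[1] P1: load  L4 | P0:I, P1:S(10) | bus: BusRd
[2] P1: store L0 := 7 | P0:I, P1:M(7) | bus: BusRdX
[3] P1: load  L4 | P0:I, P1:S(10) | bus: none
[4] P1: store L4 := 82 | P0:I, P1:M(82) | bus: BusRdX
[5] P0: load  L4 | P0:S(82), P1:S(82) | bus: BusRd,Flush
[6] P0: store L4 := 76 | P0:M(76), P1:I | bus: BusRdX
[7] P0: load  L4 | P0:M(76), P1:I | bus: none
[8] P1: load  L4 | P0:S(76), P1:S(76) | bus: BusRd,Flush
[9] P0: load  L2 | P0:S(80), P1:I | bus: BusRd
[10] P1: load  L6 | P0:I, P1:S(0) | bus: BusRd
[11] P1: store L4 := 21 | P0:I, P1:M(21) | bus: BusRdX
[12] P1: load  L4 | P0:I, P1:M(21) | bus: none
[13] P1: store L6 := 89 | P0:I, P1:M(89) | bus: BusRdX
[14] P1: store L4 := 14 | P0:I, P1:M(14) | bus: none
[15] P0: load  L4 | P0:S(14), P1:S(14) | bus: BusRd,Flush
[16] P1: store L4 := 72 | P0:I, P1:M(72) | bus: BusRdX
[17] P0: store L4 := 62 | P0:M(62), P1:I | bus: BusRdX,Flush
[18] P0: store L5 := 36 | P0:M(36), P1:I | bus: BusRdX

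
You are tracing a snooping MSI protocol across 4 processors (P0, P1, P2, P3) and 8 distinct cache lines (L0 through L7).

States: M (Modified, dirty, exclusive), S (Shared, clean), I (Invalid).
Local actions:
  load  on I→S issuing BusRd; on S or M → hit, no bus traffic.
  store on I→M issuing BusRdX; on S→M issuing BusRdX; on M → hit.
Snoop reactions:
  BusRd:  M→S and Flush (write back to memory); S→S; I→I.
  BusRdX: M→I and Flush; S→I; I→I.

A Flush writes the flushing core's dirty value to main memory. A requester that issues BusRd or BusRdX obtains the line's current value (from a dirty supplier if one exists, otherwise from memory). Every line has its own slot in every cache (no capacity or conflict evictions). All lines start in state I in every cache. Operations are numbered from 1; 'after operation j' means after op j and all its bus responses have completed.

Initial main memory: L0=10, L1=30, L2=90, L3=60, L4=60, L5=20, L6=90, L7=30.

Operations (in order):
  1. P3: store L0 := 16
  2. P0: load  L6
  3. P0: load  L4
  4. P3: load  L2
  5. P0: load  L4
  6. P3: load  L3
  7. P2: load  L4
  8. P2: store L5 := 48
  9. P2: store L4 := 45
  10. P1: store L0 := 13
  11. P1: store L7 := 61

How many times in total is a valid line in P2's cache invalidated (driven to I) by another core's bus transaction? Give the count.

invalidations = 0

[1] P3: store L0 := 16 | P0:I, P1:I, P2:I, P3:M(16) | bus: BusRdX
[2] P0: load  L6 | P0:S(90), P1:I, P2:I, P3:I | bus: BusRd
[3] P0: load  L4 | P0:S(60), P1:I, P2:I, P3:I | bus: BusRd
[4] P3: load  L2 | P0:I, P1:I, P2:I, P3:S(90) | bus: BusRd
[5] P0: load  L4 | P0:S(60), P1:I, P2:I, P3:I | bus: none
[6] P3: load  L3 | P0:I, P1:I, P2:I, P3:S(60) | bus: BusRd
[7] P2: load  L4 | P0:S(60), P1:I, P2:S(60), P3:I | bus: BusRd
[8] P2: store L5 := 48 | P0:I, P1:I, P2:M(48), P3:I | bus: BusRdX
[9] P2: store L4 := 45 | P0:I, P1:I, P2:M(45), P3:I | bus: BusRdX
[10] P1: store L0 := 13 | P0:I, P1:M(13), P2:I, P3:I | bus: BusRdX,Flush
[11] P1: store L7 := 61 | P0:I, P1:M(61), P2:I, P3:I | bus: BusRdX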